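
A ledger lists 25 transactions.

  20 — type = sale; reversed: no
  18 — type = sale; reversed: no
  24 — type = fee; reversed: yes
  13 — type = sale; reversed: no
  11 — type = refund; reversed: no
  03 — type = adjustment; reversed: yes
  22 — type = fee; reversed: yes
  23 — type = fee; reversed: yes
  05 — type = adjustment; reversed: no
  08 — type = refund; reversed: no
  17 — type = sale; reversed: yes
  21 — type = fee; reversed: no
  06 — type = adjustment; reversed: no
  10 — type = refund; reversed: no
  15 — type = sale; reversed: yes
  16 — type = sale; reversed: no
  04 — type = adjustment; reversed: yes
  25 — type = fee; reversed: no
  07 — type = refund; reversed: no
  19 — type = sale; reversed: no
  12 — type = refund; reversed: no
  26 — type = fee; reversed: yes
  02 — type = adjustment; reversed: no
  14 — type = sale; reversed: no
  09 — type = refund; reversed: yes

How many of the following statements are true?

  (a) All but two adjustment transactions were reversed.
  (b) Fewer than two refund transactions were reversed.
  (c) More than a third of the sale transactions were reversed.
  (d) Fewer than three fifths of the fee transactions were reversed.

(a) adjustment: |A| = 5, |A ∩ B| = 2; needs |A ∖ B| = 2 — false.
(b) refund: |A| = 6, |A ∩ B| = 1; needs |A ∩ B| < 2 — true.
(c) sale: |A| = 8, |A ∩ B| = 2; needs |A ∩ B| / |A| > 1/3 — false.
(d) fee: |A| = 6, |A ∩ B| = 4; needs |A ∩ B| / |A| < 3/5 — false.

1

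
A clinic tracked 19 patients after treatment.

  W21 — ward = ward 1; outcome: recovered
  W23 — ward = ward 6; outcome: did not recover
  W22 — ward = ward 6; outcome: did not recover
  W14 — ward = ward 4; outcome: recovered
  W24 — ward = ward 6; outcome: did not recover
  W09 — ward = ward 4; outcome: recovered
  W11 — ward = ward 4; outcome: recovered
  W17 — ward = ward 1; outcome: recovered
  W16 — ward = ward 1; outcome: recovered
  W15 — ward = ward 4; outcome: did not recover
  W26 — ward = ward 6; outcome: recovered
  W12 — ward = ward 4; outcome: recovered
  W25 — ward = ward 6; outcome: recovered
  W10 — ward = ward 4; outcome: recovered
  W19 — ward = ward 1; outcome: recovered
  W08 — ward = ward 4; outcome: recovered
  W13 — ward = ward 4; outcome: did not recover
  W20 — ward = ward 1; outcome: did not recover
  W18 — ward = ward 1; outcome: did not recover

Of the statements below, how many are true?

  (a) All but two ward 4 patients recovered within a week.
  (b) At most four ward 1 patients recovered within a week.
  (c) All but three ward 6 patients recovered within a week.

3

(a) ward 4: |A| = 8, |A ∩ B| = 6; needs |A ∖ B| = 2 — true.
(b) ward 1: |A| = 6, |A ∩ B| = 4; needs |A ∩ B| ≤ 4 — true.
(c) ward 6: |A| = 5, |A ∩ B| = 2; needs |A ∖ B| = 3 — true.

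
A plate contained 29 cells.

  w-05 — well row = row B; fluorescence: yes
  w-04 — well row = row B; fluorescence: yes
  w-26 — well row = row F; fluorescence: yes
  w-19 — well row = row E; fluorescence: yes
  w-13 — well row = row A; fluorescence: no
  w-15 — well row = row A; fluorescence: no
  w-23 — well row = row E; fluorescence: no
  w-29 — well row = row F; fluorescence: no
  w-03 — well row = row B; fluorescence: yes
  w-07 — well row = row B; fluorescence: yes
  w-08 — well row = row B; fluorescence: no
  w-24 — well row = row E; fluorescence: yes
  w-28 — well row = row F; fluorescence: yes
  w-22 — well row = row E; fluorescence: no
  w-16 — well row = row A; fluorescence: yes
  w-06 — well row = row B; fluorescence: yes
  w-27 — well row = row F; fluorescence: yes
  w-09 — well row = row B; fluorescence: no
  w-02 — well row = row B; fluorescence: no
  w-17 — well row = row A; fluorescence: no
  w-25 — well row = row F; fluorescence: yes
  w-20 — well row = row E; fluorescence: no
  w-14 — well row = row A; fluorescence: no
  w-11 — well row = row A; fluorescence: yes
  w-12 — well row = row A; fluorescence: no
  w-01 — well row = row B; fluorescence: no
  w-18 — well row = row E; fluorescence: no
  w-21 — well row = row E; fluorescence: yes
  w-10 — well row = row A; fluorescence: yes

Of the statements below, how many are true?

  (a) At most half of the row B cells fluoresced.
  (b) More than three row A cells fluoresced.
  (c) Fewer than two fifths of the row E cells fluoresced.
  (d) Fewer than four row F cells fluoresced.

0

(a) row B: |A| = 9, |A ∩ B| = 5; needs |A ∩ B| ≤ |A ∖ B| — false.
(b) row A: |A| = 8, |A ∩ B| = 3; needs |A ∩ B| > 3 — false.
(c) row E: |A| = 7, |A ∩ B| = 3; needs |A ∩ B| / |A| < 2/5 — false.
(d) row F: |A| = 5, |A ∩ B| = 4; needs |A ∩ B| < 4 — false.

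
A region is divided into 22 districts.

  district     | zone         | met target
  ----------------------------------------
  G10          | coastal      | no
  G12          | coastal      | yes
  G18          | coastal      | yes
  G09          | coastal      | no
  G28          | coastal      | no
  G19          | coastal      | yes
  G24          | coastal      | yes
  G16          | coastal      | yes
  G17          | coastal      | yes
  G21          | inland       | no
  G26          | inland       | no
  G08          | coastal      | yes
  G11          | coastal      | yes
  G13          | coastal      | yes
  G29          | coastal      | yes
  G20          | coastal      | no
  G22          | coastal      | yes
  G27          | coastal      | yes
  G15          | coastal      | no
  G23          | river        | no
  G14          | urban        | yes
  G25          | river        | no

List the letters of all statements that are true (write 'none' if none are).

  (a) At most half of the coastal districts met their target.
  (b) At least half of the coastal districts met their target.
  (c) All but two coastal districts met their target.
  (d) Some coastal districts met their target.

(b), (d)

|A| = 17, |A ∩ B| = 12, |A ∖ B| = 5.
(a) |A ∩ B| ≤ |A ∖ B|: fails.
(b) |A ∩ B| ≥ |A ∖ B|: holds.
(c) |A ∖ B| = 2: fails.
(d) A ∩ B ≠ ∅ (|A ∩ B| ≥ 1): holds.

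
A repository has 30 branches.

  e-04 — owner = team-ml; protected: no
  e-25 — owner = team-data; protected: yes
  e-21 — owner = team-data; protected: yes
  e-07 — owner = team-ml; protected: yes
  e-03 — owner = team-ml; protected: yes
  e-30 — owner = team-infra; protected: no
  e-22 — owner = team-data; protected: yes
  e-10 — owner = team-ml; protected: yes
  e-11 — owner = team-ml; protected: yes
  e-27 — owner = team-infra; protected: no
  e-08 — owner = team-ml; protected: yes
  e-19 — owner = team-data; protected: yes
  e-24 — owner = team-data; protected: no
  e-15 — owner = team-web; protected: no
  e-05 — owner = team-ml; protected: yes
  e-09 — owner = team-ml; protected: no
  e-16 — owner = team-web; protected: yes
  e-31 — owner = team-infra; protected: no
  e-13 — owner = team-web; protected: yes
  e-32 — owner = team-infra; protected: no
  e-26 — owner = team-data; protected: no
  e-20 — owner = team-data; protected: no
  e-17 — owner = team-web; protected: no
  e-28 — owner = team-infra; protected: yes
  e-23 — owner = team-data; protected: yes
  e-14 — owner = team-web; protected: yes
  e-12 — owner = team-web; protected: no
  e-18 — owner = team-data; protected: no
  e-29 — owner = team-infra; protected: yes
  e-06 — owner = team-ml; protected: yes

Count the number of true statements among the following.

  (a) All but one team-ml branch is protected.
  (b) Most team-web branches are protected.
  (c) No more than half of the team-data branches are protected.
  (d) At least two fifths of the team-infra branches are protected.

(a) team-ml: |A| = 9, |A ∩ B| = 7; needs |A ∖ B| = 1 — false.
(b) team-web: |A| = 6, |A ∩ B| = 3; needs |A ∩ B| > |A ∖ B| — false.
(c) team-data: |A| = 9, |A ∩ B| = 5; needs |A ∩ B| ≤ |A ∖ B| — false.
(d) team-infra: |A| = 6, |A ∩ B| = 2; needs |A ∩ B| / |A| ≥ 2/5 — false.

0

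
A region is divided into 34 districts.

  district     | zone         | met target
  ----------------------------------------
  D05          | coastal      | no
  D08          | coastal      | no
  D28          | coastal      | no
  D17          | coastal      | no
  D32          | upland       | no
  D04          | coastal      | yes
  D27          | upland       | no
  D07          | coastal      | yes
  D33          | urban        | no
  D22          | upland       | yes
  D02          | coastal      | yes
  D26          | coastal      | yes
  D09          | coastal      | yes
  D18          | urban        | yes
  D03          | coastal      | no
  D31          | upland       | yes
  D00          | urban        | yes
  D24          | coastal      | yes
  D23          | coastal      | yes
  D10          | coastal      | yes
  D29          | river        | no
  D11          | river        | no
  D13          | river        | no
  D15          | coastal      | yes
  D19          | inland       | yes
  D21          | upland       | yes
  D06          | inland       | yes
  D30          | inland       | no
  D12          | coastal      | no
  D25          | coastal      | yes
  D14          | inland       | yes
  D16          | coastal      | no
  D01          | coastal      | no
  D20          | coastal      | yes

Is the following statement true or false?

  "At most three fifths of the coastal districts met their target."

True

Truth condition: |A ∩ B| / |A| ≤ 3/5.
|A| = 19, |A ∩ B| = 11, |A ∖ B| = 8.
|A ∩ B|/|A| = 11/19, so the statement is true.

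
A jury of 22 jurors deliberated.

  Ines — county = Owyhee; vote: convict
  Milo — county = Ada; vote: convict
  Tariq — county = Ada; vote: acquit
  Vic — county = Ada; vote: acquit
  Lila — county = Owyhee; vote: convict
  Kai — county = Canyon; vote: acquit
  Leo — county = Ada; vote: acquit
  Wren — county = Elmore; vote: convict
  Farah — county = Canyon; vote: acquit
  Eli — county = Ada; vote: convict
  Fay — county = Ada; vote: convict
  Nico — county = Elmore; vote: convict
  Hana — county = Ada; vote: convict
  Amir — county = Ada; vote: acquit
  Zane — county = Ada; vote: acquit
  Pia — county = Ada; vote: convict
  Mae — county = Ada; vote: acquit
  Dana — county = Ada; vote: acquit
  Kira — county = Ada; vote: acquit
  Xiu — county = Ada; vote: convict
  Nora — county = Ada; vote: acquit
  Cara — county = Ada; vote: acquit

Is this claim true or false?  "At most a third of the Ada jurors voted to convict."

False

The determiner here denotes the relation: |A ∩ B| / |A| ≤ 1/3.
|A| = 16, |A ∩ B| = 6, |A ∖ B| = 10.
|A ∩ B|/|A| = 6/16, so the statement is false.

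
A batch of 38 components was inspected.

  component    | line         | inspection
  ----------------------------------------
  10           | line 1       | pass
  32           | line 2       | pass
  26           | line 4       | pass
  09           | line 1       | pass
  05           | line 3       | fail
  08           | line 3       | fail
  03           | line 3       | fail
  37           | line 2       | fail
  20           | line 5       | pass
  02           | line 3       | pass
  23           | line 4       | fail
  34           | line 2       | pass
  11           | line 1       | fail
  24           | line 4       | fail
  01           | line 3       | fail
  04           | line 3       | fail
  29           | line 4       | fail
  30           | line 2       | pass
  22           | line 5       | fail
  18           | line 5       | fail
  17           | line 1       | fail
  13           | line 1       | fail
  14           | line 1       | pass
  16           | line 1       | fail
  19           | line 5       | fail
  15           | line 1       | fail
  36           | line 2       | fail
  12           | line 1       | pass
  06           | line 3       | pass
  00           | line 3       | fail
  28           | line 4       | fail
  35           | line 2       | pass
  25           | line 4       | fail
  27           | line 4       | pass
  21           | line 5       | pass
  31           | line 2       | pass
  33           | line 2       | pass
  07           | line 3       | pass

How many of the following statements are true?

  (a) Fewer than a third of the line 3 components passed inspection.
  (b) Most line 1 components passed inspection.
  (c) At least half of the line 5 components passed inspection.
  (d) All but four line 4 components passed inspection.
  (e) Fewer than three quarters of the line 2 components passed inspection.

0

(a) line 3: |A| = 9, |A ∩ B| = 3; needs |A ∩ B| / |A| < 1/3 — false.
(b) line 1: |A| = 9, |A ∩ B| = 4; needs |A ∩ B| > |A ∖ B| — false.
(c) line 5: |A| = 5, |A ∩ B| = 2; needs |A ∩ B| ≥ |A ∖ B| — false.
(d) line 4: |A| = 7, |A ∩ B| = 2; needs |A ∖ B| = 4 — false.
(e) line 2: |A| = 8, |A ∩ B| = 6; needs |A ∩ B| / |A| < 3/4 — false.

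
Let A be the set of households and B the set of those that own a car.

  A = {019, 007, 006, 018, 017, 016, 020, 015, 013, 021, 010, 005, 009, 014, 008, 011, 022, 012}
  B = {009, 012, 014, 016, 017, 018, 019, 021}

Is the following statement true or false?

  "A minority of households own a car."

The determiner here denotes the relation: |A ∩ B| < |A ∖ B|.
|A| = 18, |A ∩ B| = 8, |A ∖ B| = 10.
8 < 10, so the statement is true.

True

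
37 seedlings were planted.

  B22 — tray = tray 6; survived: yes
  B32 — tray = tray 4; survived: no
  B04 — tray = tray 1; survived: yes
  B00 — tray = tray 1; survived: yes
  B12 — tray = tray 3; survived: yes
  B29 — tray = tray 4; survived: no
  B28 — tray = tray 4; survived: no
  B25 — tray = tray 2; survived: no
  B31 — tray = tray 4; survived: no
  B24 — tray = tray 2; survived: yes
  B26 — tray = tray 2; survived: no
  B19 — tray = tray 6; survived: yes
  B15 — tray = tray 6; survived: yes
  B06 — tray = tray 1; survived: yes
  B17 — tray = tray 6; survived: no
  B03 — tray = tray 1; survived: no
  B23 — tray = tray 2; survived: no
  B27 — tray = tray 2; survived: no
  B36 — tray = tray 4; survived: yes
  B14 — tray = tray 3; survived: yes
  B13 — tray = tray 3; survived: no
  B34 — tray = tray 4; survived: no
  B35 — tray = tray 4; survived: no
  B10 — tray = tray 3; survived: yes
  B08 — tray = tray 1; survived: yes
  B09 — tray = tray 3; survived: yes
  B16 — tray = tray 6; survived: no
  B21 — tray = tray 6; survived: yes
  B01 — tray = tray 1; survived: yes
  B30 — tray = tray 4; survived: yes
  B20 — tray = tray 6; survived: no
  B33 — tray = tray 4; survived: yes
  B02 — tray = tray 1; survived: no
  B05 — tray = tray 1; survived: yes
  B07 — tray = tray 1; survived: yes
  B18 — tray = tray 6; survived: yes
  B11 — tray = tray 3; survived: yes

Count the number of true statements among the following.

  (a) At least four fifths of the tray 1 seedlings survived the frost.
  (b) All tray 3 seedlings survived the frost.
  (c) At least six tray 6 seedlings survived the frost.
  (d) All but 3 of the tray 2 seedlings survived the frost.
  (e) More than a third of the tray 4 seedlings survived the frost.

(a) tray 1: |A| = 9, |A ∩ B| = 7; needs |A ∩ B| / |A| ≥ 4/5 — false.
(b) tray 3: |A| = 6, |A ∩ B| = 5; needs A ⊆ B, i.e. every element of A is in B (|A ∖ B| = 0) — false.
(c) tray 6: |A| = 8, |A ∩ B| = 5; needs |A ∩ B| ≥ 6 — false.
(d) tray 2: |A| = 5, |A ∩ B| = 1; needs |A ∖ B| = 3 — false.
(e) tray 4: |A| = 9, |A ∩ B| = 3; needs |A ∩ B| / |A| > 1/3 — false.

0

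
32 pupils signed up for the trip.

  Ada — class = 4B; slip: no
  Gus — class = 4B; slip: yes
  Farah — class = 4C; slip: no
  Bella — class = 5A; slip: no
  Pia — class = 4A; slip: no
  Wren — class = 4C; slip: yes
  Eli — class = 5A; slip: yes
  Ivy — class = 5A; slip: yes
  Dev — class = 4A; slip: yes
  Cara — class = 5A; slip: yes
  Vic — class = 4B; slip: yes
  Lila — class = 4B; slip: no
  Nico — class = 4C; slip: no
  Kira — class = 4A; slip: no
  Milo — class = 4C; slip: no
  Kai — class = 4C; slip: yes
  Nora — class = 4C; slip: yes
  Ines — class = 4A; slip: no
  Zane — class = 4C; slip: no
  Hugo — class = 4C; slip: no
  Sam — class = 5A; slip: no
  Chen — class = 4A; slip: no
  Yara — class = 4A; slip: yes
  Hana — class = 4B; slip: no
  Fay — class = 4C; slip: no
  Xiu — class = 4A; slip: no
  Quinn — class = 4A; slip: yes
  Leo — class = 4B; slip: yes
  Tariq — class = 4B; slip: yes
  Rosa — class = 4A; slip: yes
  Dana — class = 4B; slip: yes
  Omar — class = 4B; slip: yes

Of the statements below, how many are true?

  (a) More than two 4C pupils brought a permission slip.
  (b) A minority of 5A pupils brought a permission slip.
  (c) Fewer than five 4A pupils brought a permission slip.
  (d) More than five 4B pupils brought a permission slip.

(a) 4C: |A| = 9, |A ∩ B| = 3; needs |A ∩ B| > 2 — true.
(b) 5A: |A| = 5, |A ∩ B| = 3; needs |A ∩ B| < |A ∖ B| — false.
(c) 4A: |A| = 9, |A ∩ B| = 4; needs |A ∩ B| < 5 — true.
(d) 4B: |A| = 9, |A ∩ B| = 6; needs |A ∩ B| > 5 — true.

3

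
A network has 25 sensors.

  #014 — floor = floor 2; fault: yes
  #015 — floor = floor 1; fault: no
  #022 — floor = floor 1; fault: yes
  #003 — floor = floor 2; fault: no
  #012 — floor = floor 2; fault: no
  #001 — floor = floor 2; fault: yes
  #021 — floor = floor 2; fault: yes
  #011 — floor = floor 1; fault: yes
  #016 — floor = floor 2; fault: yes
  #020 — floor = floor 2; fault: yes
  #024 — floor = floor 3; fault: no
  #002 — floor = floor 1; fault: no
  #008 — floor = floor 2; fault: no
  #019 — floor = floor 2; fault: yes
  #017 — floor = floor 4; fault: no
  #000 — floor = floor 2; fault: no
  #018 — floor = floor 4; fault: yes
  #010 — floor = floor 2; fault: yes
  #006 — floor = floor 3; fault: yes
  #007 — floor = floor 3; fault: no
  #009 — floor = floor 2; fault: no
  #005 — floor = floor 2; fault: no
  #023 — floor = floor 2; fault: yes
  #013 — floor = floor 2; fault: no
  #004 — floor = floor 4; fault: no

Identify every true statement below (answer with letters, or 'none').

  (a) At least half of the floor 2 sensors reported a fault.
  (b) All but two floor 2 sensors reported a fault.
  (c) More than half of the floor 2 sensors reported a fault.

(a), (c)

|A| = 15, |A ∩ B| = 8, |A ∖ B| = 7.
(a) |A ∩ B| ≥ |A ∖ B|: holds.
(b) |A ∖ B| = 2: fails.
(c) |A ∩ B| > |A ∖ B|: holds.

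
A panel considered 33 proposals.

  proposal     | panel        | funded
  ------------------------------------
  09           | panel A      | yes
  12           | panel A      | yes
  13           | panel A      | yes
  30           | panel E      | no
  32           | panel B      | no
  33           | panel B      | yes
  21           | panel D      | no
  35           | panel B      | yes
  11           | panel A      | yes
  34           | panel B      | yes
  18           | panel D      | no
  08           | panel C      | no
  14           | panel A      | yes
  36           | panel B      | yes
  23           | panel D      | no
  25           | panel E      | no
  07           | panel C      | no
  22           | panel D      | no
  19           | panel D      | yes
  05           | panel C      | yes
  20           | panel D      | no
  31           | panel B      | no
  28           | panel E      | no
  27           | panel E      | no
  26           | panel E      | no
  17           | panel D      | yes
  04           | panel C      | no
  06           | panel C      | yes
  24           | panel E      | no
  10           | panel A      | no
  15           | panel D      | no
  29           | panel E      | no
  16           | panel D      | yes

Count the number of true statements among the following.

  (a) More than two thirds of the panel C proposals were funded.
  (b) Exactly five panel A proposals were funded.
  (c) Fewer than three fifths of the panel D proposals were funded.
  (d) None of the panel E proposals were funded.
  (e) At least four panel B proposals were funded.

4

(a) panel C: |A| = 5, |A ∩ B| = 2; needs |A ∩ B| / |A| > 2/3 — false.
(b) panel A: |A| = 6, |A ∩ B| = 5; needs |A ∩ B| = 5 — true.
(c) panel D: |A| = 9, |A ∩ B| = 3; needs |A ∩ B| / |A| < 3/5 — true.
(d) panel E: |A| = 7, |A ∩ B| = 0; needs A ∩ B = ∅ (|A ∩ B| = 0) — true.
(e) panel B: |A| = 6, |A ∩ B| = 4; needs |A ∩ B| ≥ 4 — true.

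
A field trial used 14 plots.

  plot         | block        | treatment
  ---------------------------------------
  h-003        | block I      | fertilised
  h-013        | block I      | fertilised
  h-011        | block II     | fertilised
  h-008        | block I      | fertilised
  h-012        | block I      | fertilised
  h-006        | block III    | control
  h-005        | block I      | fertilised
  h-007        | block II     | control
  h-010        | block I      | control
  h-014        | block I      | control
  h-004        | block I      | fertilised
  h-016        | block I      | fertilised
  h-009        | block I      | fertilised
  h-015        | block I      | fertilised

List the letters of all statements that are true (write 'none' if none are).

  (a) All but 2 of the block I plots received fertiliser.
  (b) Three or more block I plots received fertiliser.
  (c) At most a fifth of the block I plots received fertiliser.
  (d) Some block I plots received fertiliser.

|A| = 11, |A ∩ B| = 9, |A ∖ B| = 2.
(a) |A ∖ B| = 2: holds.
(b) |A ∩ B| ≥ 3: holds.
(c) |A ∩ B| / |A| ≤ 1/5: fails.
(d) A ∩ B ≠ ∅ (|A ∩ B| ≥ 1): holds.

(a), (b), (d)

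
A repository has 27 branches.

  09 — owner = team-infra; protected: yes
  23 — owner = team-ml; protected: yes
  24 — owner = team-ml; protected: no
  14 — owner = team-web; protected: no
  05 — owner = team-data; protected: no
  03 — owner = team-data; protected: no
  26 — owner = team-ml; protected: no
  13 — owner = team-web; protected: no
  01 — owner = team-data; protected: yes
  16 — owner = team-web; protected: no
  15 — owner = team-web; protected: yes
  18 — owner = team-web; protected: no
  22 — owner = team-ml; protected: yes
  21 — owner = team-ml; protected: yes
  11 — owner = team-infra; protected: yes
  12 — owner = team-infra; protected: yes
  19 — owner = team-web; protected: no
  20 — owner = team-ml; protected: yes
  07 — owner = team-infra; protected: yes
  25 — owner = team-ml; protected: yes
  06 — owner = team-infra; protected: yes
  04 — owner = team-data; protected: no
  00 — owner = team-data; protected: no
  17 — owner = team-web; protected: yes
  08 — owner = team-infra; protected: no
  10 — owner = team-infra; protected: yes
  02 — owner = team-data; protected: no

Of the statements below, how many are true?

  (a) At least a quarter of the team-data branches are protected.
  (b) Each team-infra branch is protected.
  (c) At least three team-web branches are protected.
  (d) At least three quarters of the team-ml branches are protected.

(a) team-data: |A| = 6, |A ∩ B| = 1; needs |A ∩ B| / |A| ≥ 1/4 — false.
(b) team-infra: |A| = 7, |A ∩ B| = 6; needs A ⊆ B, i.e. every element of A is in B (|A ∖ B| = 0) — false.
(c) team-web: |A| = 7, |A ∩ B| = 2; needs |A ∩ B| ≥ 3 — false.
(d) team-ml: |A| = 7, |A ∩ B| = 5; needs |A ∩ B| / |A| ≥ 3/4 — false.

0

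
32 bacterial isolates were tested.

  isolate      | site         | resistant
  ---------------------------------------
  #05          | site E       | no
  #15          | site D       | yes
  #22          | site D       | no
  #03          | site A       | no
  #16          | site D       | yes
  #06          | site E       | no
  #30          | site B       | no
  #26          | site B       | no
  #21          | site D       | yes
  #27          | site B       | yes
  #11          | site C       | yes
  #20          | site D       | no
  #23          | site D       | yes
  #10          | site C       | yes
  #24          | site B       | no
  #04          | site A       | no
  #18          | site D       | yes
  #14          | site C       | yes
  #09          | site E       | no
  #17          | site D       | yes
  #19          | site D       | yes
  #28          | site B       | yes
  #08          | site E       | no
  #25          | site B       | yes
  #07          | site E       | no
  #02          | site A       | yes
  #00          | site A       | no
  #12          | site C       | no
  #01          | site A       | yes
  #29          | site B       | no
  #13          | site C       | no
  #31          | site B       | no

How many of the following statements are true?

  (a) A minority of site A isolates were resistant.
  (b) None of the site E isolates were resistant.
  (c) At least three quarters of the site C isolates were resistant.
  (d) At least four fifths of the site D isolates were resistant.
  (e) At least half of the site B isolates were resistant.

2

(a) site A: |A| = 5, |A ∩ B| = 2; needs |A ∩ B| < |A ∖ B| — true.
(b) site E: |A| = 5, |A ∩ B| = 0; needs A ∩ B = ∅ (|A ∩ B| = 0) — true.
(c) site C: |A| = 5, |A ∩ B| = 3; needs |A ∩ B| / |A| ≥ 3/4 — false.
(d) site D: |A| = 9, |A ∩ B| = 7; needs |A ∩ B| / |A| ≥ 4/5 — false.
(e) site B: |A| = 8, |A ∩ B| = 3; needs |A ∩ B| ≥ |A ∖ B| — false.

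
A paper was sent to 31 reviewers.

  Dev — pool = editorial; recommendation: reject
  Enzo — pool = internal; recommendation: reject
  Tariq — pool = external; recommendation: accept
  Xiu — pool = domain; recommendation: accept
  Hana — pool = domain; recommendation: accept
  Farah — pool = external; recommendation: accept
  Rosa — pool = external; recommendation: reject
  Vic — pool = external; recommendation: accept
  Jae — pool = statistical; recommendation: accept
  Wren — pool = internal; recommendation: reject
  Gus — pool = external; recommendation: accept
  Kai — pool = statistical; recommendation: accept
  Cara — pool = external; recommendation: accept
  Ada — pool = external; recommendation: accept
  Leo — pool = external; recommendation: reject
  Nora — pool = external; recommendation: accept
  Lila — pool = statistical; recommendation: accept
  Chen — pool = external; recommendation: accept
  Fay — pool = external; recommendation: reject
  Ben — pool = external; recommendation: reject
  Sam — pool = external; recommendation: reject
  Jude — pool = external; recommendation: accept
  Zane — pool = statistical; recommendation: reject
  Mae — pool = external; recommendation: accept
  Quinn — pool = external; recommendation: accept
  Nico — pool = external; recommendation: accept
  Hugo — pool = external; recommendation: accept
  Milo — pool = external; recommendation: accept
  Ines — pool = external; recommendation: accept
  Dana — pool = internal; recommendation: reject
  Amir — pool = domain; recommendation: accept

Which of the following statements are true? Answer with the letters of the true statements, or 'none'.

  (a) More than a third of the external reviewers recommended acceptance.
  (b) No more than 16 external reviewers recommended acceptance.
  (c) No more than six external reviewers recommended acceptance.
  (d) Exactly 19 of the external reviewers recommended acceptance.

|A| = 20, |A ∩ B| = 15, |A ∖ B| = 5.
(a) |A ∩ B| / |A| > 1/3: holds.
(b) |A ∩ B| ≤ 16: holds.
(c) |A ∩ B| ≤ 6: fails.
(d) |A ∩ B| = 19: fails.

(a), (b)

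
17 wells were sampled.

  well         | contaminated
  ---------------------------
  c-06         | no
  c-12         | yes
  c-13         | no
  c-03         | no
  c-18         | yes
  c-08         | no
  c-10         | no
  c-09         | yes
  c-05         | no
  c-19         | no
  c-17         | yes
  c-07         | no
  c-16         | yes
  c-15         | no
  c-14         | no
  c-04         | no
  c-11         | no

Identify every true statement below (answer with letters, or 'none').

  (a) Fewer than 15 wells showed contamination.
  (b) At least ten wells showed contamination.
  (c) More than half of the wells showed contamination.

(a)

|A| = 17, |A ∩ B| = 5, |A ∖ B| = 12.
(a) |A ∩ B| < 15: holds.
(b) |A ∩ B| ≥ 10: fails.
(c) |A ∩ B| > |A ∖ B|: fails.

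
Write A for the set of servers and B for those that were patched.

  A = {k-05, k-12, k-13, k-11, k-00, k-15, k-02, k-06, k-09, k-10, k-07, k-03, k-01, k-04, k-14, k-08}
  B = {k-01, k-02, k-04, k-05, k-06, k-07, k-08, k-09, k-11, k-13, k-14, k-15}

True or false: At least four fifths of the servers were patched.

False

'At least four fifths of the servers were patched' holds iff |A ∩ B| / |A| ≥ 4/5.
|A| = 16, |A ∩ B| = 12, |A ∖ B| = 4.
|A ∩ B|/|A| = 12/16, so the statement is false.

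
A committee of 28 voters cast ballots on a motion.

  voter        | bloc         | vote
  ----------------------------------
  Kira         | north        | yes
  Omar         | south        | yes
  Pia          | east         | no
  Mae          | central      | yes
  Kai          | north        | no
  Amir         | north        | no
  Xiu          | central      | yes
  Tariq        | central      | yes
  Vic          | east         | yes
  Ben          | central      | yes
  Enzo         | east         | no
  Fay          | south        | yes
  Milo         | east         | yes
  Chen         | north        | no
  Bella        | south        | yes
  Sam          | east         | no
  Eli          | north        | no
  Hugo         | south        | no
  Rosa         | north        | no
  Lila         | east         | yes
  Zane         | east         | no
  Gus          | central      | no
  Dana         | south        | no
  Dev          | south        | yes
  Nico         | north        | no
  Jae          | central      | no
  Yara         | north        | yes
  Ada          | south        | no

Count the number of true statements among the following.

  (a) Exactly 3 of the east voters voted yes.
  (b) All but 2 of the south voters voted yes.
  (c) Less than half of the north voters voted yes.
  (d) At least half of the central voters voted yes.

(a) east: |A| = 7, |A ∩ B| = 3; needs |A ∩ B| = 3 — true.
(b) south: |A| = 7, |A ∩ B| = 4; needs |A ∖ B| = 2 — false.
(c) north: |A| = 8, |A ∩ B| = 2; needs |A ∩ B| < |A ∖ B| — true.
(d) central: |A| = 6, |A ∩ B| = 4; needs |A ∩ B| ≥ |A ∖ B| — true.

3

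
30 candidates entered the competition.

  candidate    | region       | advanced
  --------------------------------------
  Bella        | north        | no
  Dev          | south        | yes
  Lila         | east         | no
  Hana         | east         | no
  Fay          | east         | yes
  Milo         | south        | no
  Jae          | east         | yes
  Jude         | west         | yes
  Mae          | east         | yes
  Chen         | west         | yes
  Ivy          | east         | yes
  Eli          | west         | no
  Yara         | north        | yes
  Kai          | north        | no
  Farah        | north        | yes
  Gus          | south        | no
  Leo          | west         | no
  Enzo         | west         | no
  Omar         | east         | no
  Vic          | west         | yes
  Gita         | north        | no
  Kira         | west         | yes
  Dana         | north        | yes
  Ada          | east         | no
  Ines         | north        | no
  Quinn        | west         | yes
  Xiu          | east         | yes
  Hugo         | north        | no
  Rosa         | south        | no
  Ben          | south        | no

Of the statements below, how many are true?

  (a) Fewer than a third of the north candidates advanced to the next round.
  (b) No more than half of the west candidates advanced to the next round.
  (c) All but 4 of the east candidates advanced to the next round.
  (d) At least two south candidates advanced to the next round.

(a) north: |A| = 8, |A ∩ B| = 3; needs |A ∩ B| / |A| < 1/3 — false.
(b) west: |A| = 8, |A ∩ B| = 5; needs |A ∩ B| ≤ |A ∖ B| — false.
(c) east: |A| = 9, |A ∩ B| = 5; needs |A ∖ B| = 4 — true.
(d) south: |A| = 5, |A ∩ B| = 1; needs |A ∩ B| ≥ 2 — false.

1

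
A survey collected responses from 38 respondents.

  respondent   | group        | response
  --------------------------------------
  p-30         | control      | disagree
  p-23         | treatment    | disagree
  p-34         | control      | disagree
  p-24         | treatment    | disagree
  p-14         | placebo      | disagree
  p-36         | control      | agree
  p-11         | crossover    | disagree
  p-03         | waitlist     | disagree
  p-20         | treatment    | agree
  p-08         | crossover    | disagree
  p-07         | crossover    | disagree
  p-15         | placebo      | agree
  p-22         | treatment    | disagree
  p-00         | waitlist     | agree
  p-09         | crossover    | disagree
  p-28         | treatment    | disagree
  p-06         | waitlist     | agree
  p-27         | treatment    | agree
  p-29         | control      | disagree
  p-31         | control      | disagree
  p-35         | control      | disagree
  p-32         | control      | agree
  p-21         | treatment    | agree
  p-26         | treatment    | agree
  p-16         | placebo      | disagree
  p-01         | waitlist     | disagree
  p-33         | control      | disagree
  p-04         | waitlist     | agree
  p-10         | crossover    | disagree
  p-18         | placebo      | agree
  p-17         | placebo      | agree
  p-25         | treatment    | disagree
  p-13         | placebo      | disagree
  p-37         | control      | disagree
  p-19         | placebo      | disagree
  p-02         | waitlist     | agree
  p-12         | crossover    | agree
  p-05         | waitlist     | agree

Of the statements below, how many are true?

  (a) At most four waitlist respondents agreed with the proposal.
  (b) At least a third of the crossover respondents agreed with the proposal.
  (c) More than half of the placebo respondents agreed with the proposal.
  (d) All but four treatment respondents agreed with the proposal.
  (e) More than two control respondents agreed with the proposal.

(a) waitlist: |A| = 7, |A ∩ B| = 5; needs |A ∩ B| ≤ 4 — false.
(b) crossover: |A| = 6, |A ∩ B| = 1; needs |A ∩ B| / |A| ≥ 1/3 — false.
(c) placebo: |A| = 7, |A ∩ B| = 3; needs |A ∩ B| > |A ∖ B| — false.
(d) treatment: |A| = 9, |A ∩ B| = 4; needs |A ∖ B| = 4 — false.
(e) control: |A| = 9, |A ∩ B| = 2; needs |A ∩ B| > 2 — false.

0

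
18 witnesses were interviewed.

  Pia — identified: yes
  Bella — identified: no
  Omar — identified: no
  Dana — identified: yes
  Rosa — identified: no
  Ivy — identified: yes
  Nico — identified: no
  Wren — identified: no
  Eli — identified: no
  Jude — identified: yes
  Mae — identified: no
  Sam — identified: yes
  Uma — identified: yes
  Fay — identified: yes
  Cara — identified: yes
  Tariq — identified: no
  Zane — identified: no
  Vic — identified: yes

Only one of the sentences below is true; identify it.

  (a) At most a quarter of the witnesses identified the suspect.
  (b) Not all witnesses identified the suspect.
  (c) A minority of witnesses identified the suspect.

(b)

|A| = 18, |A ∩ B| = 9, |A ∖ B| = 9.
(a) requires |A ∩ B| / |A| ≤ 1/4: false.
(b) requires A ⊄ B (|A ∖ B| ≥ 1): true.
(c) requires |A ∩ B| < |A ∖ B|: false.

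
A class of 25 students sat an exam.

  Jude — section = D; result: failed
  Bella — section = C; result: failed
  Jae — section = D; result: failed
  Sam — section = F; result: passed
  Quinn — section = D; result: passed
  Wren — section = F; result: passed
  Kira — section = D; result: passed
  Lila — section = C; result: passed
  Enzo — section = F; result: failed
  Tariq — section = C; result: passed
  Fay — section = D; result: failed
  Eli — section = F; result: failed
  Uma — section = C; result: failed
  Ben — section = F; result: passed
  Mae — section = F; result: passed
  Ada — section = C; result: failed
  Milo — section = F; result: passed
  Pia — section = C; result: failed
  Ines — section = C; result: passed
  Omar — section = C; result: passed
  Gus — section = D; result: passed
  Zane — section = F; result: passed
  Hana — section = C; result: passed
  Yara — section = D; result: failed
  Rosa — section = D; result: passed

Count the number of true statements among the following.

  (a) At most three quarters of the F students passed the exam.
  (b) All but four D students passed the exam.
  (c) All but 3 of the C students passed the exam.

2

(a) F: |A| = 8, |A ∩ B| = 6; needs |A ∩ B| / |A| ≤ 3/4 — true.
(b) D: |A| = 8, |A ∩ B| = 4; needs |A ∖ B| = 4 — true.
(c) C: |A| = 9, |A ∩ B| = 5; needs |A ∖ B| = 3 — false.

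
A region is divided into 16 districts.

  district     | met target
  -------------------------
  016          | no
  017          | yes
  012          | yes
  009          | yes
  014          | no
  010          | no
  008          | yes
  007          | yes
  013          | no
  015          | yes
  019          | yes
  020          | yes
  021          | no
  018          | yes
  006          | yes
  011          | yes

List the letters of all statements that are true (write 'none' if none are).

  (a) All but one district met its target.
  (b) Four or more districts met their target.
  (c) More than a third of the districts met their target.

(b), (c)

|A| = 16, |A ∩ B| = 11, |A ∖ B| = 5.
(a) |A ∖ B| = 1: fails.
(b) |A ∩ B| ≥ 4: holds.
(c) |A ∩ B| / |A| > 1/3: holds.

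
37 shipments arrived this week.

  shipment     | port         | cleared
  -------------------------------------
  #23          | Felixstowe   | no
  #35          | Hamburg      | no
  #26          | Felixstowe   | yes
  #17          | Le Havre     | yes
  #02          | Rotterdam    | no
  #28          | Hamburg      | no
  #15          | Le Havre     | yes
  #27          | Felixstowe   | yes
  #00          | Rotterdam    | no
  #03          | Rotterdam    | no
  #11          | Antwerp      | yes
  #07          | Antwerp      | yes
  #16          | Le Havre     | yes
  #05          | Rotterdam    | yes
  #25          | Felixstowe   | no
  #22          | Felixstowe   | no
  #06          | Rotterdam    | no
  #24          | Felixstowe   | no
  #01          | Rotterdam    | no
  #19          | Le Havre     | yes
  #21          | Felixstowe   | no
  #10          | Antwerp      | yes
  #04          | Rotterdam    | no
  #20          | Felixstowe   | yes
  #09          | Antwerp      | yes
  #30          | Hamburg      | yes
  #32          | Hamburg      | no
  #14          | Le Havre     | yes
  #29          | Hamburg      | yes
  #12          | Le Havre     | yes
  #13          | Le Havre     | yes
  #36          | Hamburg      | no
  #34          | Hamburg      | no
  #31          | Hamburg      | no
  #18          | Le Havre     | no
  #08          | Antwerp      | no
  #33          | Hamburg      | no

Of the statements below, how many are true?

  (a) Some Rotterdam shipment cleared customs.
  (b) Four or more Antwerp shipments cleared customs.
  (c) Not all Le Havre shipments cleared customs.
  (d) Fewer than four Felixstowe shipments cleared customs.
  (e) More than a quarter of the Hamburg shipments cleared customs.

4

(a) Rotterdam: |A| = 7, |A ∩ B| = 1; needs A ∩ B ≠ ∅ (|A ∩ B| ≥ 1) — true.
(b) Antwerp: |A| = 5, |A ∩ B| = 4; needs |A ∩ B| ≥ 4 — true.
(c) Le Havre: |A| = 8, |A ∩ B| = 7; needs A ⊄ B (|A ∖ B| ≥ 1) — true.
(d) Felixstowe: |A| = 8, |A ∩ B| = 3; needs |A ∩ B| < 4 — true.
(e) Hamburg: |A| = 9, |A ∩ B| = 2; needs |A ∩ B| / |A| > 1/4 — false.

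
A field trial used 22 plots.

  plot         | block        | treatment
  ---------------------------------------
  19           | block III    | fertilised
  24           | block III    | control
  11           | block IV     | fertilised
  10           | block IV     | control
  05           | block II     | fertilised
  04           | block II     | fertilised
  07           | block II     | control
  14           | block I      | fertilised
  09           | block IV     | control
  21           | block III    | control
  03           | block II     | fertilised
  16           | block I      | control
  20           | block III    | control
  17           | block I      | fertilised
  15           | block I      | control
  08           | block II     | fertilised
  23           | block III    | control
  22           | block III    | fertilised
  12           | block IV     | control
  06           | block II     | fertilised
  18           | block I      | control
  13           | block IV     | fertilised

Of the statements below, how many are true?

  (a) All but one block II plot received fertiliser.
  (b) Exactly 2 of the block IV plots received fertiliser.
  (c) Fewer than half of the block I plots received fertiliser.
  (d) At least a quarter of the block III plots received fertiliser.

4

(a) block II: |A| = 6, |A ∩ B| = 5; needs |A ∖ B| = 1 — true.
(b) block IV: |A| = 5, |A ∩ B| = 2; needs |A ∩ B| = 2 — true.
(c) block I: |A| = 5, |A ∩ B| = 2; needs |A ∩ B| < |A ∖ B| — true.
(d) block III: |A| = 6, |A ∩ B| = 2; needs |A ∩ B| / |A| ≥ 1/4 — true.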